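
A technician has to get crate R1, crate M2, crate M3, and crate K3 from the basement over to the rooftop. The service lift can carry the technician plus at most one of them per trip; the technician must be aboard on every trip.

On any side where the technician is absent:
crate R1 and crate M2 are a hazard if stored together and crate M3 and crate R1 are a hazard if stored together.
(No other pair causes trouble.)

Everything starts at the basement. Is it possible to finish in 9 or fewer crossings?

Yes

Yes — this plan uses 9 crossings (≤ 9):
1. Technician goes to the rooftop with crate R1.
2. Technician goes back to the basement alone.
3. Technician goes to the rooftop with crate M2.
4. Technician goes back to the basement with crate R1.
5. Technician goes to the rooftop with crate M3.
6. Technician goes back to the basement alone.
7. Technician goes to the rooftop with crate K3.
8. Technician goes back to the basement alone.
9. Technician goes to the rooftop with crate R1.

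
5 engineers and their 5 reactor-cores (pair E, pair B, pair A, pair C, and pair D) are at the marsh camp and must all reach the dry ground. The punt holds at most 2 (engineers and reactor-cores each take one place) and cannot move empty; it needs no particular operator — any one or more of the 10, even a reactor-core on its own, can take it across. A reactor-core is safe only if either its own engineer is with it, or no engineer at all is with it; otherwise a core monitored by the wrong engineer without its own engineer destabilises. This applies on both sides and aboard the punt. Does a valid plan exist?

Following every safe sequence of crossings from the start, the most of the 10 that can be at the dry ground as the punt arrives there on crossings 1, 3, 5, 7 is 2, 3, 4, 5 respectively; the best ever achieved is 5 of 10.
From crossing 9 on, no configuration arises that was not already reachable earlier: only 82 distinct safe configurations (who is on which side, and where the punt is) can ever be reached, none of them has everyone across, and every continuation just revisits them. So no valid plan exists.

No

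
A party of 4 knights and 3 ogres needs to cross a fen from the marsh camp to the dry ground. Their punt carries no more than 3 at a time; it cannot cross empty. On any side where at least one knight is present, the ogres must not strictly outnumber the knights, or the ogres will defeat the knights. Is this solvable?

1. 3 ogres → the dry ground.  (the marsh camp: 4K 0O; the dry ground: 0K 3O)
2. 1 ogre ← the marsh camp.  (the marsh camp: 4K 1O; the dry ground: 0K 2O)
3. 3 knights → the dry ground.  (the marsh camp: 1K 1O; the dry ground: 3K 2O)
4. 1 knight ← the marsh camp.  (the marsh camp: 2K 1O; the dry ground: 2K 2O)
5. 2 knights and 1 ogre → the dry ground.  (the marsh camp: 0K 0O; the dry ground: 4K 3O)

Yes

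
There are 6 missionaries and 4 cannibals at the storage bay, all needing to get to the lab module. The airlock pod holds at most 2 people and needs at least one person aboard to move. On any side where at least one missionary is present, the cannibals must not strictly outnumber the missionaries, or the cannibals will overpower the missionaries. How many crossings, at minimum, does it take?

Counting alone: each trip to the lab module takes at most 2 across and each return brings at least 1 back, so after t trips out (and t−1 returns) at most 2t − (t−1) of the 10 are across; that first reaches 10 at t = 9, so at least 17 crossings are needed.
The plan below uses exactly 17 crossings, so it is optimal:
1. 2 cannibals → the lab module.  (the storage bay: 6M 2C; the lab module: 0M 2C)
2. 1 cannibal ← the storage bay.  (the storage bay: 6M 3C; the lab module: 0M 1C)
3. 2 cannibals → the lab module.  (the storage bay: 6M 1C; the lab module: 0M 3C)
4. 1 cannibal ← the storage bay.  (the storage bay: 6M 2C; the lab module: 0M 2C)
5. 2 missionaries → the lab module.  (the storage bay: 4M 2C; the lab module: 2M 2C)
6. 1 cannibal ← the storage bay.  (the storage bay: 4M 3C; the lab module: 2M 1C)
7. 1 missionary and 1 cannibal → the lab module.  (the storage bay: 3M 2C; the lab module: 3M 2C)
8. 1 cannibal ← the storage bay.  (the storage bay: 3M 3C; the lab module: 3M 1C)
9. 2 cannibals → the lab module.  (the storage bay: 3M 1C; the lab module: 3M 3C)
10. 1 cannibal ← the storage bay.  (the storage bay: 3M 2C; the lab module: 3M 2C)
11. 1 missionary and 1 cannibal → the lab module.  (the storage bay: 2M 1C; the lab module: 4M 3C)
12. 1 cannibal ← the storage bay.  (the storage bay: 2M 2C; the lab module: 4M 2C)
13. 2 cannibals → the lab module.  (the storage bay: 2M 0C; the lab module: 4M 4C)
14. 1 cannibal ← the storage bay.  (the storage bay: 2M 1C; the lab module: 4M 3C)
15. 1 missionary and 1 cannibal → the lab module.  (the storage bay: 1M 0C; the lab module: 5M 4C)
16. 1 cannibal ← the storage bay.  (the storage bay: 1M 1C; the lab module: 5M 3C)
17. 1 missionary and 1 cannibal → the lab module.  (the storage bay: 0M 0C; the lab module: 6M 4C)

17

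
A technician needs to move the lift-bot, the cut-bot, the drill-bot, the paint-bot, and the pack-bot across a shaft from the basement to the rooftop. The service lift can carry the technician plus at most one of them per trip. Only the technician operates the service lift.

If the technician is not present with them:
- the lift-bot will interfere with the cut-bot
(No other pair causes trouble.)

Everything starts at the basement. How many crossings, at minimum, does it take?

Counting alone: the technician can take at most 1 across per trip to the rooftop, so moving all 5 needs at least 5 loaded trips out, with a return between consecutive ones — at least 9 crossings.
The plan below uses exactly 9 crossings, so it is optimal:
1. Technician goes to the rooftop with the lift-bot.
2. Technician goes back to the basement alone.
3. Technician goes to the rooftop with the drill-bot.
4. Technician goes back to the basement alone.
5. Technician goes to the rooftop with the paint-bot.
6. Technician goes back to the basement alone.
7. Technician goes to the rooftop with the pack-bot.
8. Technician goes back to the basement alone.
9. Technician goes to the rooftop with the cut-bot.

9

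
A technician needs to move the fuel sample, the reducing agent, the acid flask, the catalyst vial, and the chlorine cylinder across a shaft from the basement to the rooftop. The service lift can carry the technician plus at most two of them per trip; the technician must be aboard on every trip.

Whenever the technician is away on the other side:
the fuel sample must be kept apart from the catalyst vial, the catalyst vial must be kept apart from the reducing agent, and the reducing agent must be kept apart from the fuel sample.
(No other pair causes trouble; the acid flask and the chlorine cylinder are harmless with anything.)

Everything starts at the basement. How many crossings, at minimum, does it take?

Counting alone: the technician can take at most 2 across per trip to the rooftop, so moving all 5 needs at least 3 loaded trips out, with a return between consecutive ones — at least 5 crossings.
The safety rule pushes this higher. Following every safe sequence of crossings, the most of the 5 that can be at the rooftop as the service lift arrives there on crossing 5 is 4 — never all 5.
So no plan with fewer than 7 crossings exists, and this one achieves 7:
1. Technician goes to the rooftop with the fuel sample and the reducing agent.  [the basement: the acid flask, the catalyst vial, the chlorine cylinder | the rooftop: the fuel sample, the reducing agent]
2. Technician goes back to the basement with the fuel sample.  [the basement: the acid flask, the catalyst vial, the chlorine cylinder, the fuel sample | the rooftop: the reducing agent]
3. Technician goes to the rooftop with the acid flask and the fuel sample.  [the basement: the catalyst vial, the chlorine cylinder | the rooftop: the acid flask, the fuel sample, the reducing agent]
4. Technician goes back to the basement with the fuel sample.  [the basement: the catalyst vial, the chlorine cylinder, the fuel sample | the rooftop: the acid flask, the reducing agent]
5. Technician goes to the rooftop with the chlorine cylinder and the fuel sample.  [the basement: the catalyst vial | the rooftop: the acid flask, the chlorine cylinder, the fuel sample, the reducing agent]
6. Technician goes back to the basement with the fuel sample.  [the basement: the catalyst vial, the fuel sample | the rooftop: the acid flask, the chlorine cylinder, the reducing agent]
7. Technician goes to the rooftop with the catalyst vial and the fuel sample.  [the basement: — | the rooftop: the acid flask, the catalyst vial, the chlorine cylinder, the fuel sample, the reducing agent]

7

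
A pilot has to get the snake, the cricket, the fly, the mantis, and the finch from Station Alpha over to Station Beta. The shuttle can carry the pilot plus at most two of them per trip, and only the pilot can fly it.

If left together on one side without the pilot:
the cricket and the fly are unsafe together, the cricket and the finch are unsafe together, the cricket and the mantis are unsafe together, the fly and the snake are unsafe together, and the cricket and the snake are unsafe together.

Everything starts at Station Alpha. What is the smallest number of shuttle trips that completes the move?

Counting alone: the pilot can take at most 2 across per trip to Station Beta, so moving all 5 needs at least 3 loaded trips out, with a return between consecutive ones — at least 5 crossings.
The safety rule pushes this higher. Following every safe sequence of crossings, the most of the 5 that can be at Station Beta as the shuttle arrives there on crossing 5 is 4 — never all 5.
So no plan with fewer than 7 crossings exists, and this one achieves 7:
1. Pilot goes to Station Beta with the cricket and the snake.  [Station Alpha: the finch, the fly, the mantis | Station Beta: the cricket, the snake]
2. Pilot goes back to Station Alpha with the snake.  [Station Alpha: the finch, the fly, the mantis, the snake | Station Beta: the cricket]
3. Pilot goes to Station Beta with the mantis and the snake.  [Station Alpha: the finch, the fly | Station Beta: the cricket, the mantis, the snake]
4. Pilot goes back to Station Alpha with the cricket.  [Station Alpha: the cricket, the finch, the fly | Station Beta: the mantis, the snake]
5. Pilot goes to Station Beta with the cricket and the finch.  [Station Alpha: the fly | Station Beta: the cricket, the finch, the mantis, the snake]
6. Pilot goes back to Station Alpha with the cricket.  [Station Alpha: the cricket, the fly | Station Beta: the finch, the mantis, the snake]
7. Pilot goes to Station Beta with the cricket and the fly.  [Station Alpha: — | Station Beta: the cricket, the finch, the fly, the mantis, the snake]

7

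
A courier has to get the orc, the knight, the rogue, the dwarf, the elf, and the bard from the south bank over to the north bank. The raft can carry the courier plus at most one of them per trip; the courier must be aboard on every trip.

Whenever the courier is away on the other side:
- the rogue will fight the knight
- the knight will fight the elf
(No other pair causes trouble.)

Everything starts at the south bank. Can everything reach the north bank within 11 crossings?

Counting alone: the courier can take at most 1 across per trip to the north bank, so moving all 6 needs at least 6 loaded trips out, with a return between consecutive ones — at least 11 crossings.
The safety rule pushes this higher. Following every safe sequence of crossings, the most of the 6 that can be at the north bank as the raft arrives there on crossing 11 is 5 — never all 6.
So the move cannot be finished within 11 crossings. (The shortest complete plan takes 13:)
1. Courier goes to the north bank with the knight.  [the south bank: the bard, the dwarf, the elf, the orc, the rogue | the north bank: the knight]
2. Courier goes back to the south bank alone.  [the south bank: the bard, the dwarf, the elf, the orc, the rogue | the north bank: the knight]
3. Courier goes to the north bank with the orc.  [the south bank: the bard, the dwarf, the elf, the rogue | the north bank: the knight, the orc]
4. Courier goes back to the south bank alone.  [the south bank: the bard, the dwarf, the elf, the rogue | the north bank: the knight, the orc]
5. Courier goes to the north bank with the rogue.  [the south bank: the bard, the dwarf, the elf | the north bank: the knight, the orc, the rogue]
6. Courier goes back to the south bank with the knight.  [the south bank: the bard, the dwarf, the elf, the knight | the north bank: the orc, the rogue]
7. Courier goes to the north bank with the elf.  [the south bank: the bard, the dwarf, the knight | the north bank: the elf, the orc, the rogue]
8. Courier goes back to the south bank alone.  [the south bank: the bard, the dwarf, the knight | the north bank: the elf, the orc, the rogue]
9. Courier goes to the north bank with the dwarf.  [the south bank: the bard, the knight | the north bank: the dwarf, the elf, the orc, the rogue]
10. Courier goes back to the south bank alone.  [the south bank: the bard, the knight | the north bank: the dwarf, the elf, the orc, the rogue]
11. Courier goes to the north bank with the bard.  [the south bank: the knight | the north bank: the bard, the dwarf, the elf, the orc, the rogue]
12. Courier goes back to the south bank alone.  [the south bank: the knight | the north bank: the bard, the dwarf, the elf, the orc, the rogue]
13. Courier goes to the north bank with the knight.  [the south bank: — | the north bank: the bard, the dwarf, the elf, the knight, the orc, the rogue]

No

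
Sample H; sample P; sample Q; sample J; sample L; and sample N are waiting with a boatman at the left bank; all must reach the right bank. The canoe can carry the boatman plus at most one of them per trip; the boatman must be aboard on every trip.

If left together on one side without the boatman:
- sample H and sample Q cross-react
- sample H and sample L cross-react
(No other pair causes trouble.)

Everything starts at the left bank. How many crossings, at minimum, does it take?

Counting alone: the boatman can take at most 1 across per trip to the right bank, so moving all 6 needs at least 6 loaded trips out, with a return between consecutive ones — at least 11 crossings.
The safety rule pushes this higher. Following every safe sequence of crossings, the most of the 6 that can be at the right bank as the canoe arrives there on crossing 11 is 5 — never all 6.
So no plan with fewer than 13 crossings exists, and this one achieves 13:
1. Boatman goes to the right bank with sample H.  [the left bank: sample J, sample L, sample N, sample P, sample Q | the right bank: sample H]
2. Boatman goes back to the left bank alone.  [the left bank: sample J, sample L, sample N, sample P, sample Q | the right bank: sample H]
3. Boatman goes to the right bank with sample P.  [the left bank: sample J, sample L, sample N, sample Q | the right bank: sample H, sample P]
4. Boatman goes back to the left bank alone.  [the left bank: sample J, sample L, sample N, sample Q | the right bank: sample H, sample P]
5. Boatman goes to the right bank with sample Q.  [the left bank: sample J, sample L, sample N | the right bank: sample H, sample P, sample Q]
6. Boatman goes back to the left bank with sample H.  [the left bank: sample H, sample J, sample L, sample N | the right bank: sample P, sample Q]
7. Boatman goes to the right bank with sample L.  [the left bank: sample H, sample J, sample N | the right bank: sample L, sample P, sample Q]
8. Boatman goes back to the left bank alone.  [the left bank: sample H, sample J, sample N | the right bank: sample L, sample P, sample Q]
9. Boatman goes to the right bank with sample J.  [the left bank: sample H, sample N | the right bank: sample J, sample L, sample P, sample Q]
10. Boatman goes back to the left bank alone.  [the left bank: sample H, sample N | the right bank: sample J, sample L, sample P, sample Q]
11. Boatman goes to the right bank with sample N.  [the left bank: sample H | the right bank: sample J, sample L, sample N, sample P, sample Q]
12. Boatman goes back to the left bank alone.  [the left bank: sample H | the right bank: sample J, sample L, sample N, sample P, sample Q]
13. Boatman goes to the right bank with sample H.  [the left bank: — | the right bank: sample H, sample J, sample L, sample N, sample P, sample Q]

13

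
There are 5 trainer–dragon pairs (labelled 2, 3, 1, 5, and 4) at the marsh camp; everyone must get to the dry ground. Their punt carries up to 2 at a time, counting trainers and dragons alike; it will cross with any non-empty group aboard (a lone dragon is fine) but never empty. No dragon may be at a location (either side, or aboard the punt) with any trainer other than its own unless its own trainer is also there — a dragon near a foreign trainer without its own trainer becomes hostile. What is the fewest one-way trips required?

impossible

Following every safe sequence of crossings from the start, the most of the 10 that can be at the dry ground as the punt arrives there on crossings 1, 3, 5, 7 is 2, 3, 4, 5 respectively; the best ever achieved is 5 of 10.
From crossing 9 on, no configuration arises that was not already reachable earlier: only 82 distinct safe configurations (who is on which side, and where the punt is) can ever be reached, none of them has everyone across, and every continuation just revisits them. So no valid plan exists.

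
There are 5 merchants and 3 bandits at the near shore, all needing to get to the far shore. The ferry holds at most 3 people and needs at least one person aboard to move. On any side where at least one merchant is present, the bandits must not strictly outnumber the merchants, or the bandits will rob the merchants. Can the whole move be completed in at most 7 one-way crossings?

Yes

Yes — this plan uses 7 crossings (≤ 7):
1. 2 bandits → the far shore.  (the near shore: 5M 1B; the far shore: 0M 2B)
2. 1 bandit ← the near shore.  (the near shore: 5M 2B; the far shore: 0M 1B)
3. 2 merchants and 1 bandit → the far shore.  (the near shore: 3M 1B; the far shore: 2M 2B)
4. 1 bandit ← the near shore.  (the near shore: 3M 2B; the far shore: 2M 1B)
5. 1 merchant and 2 bandits → the far shore.  (the near shore: 2M 0B; the far shore: 3M 3B)
6. 1 bandit ← the near shore.  (the near shore: 2M 1B; the far shore: 3M 2B)
7. 2 merchants and 1 bandit → the far shore.  (the near shore: 0M 0B; the far shore: 5M 3B)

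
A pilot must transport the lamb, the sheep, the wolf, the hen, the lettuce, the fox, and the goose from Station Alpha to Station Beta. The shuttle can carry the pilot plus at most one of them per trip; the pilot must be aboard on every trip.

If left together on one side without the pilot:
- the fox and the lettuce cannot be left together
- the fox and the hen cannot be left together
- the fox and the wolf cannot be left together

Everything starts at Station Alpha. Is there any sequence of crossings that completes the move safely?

No

Following every safe sequence of crossings from the start, the most of the 7 that can be at Station Beta as the shuttle arrives there on crossings 1, 3, 5, 7, 9 is 1, 2, 3, 4, 5 respectively; the best ever achieved is 5 of 7.
From crossing 11 on, no configuration arises that was not already reachable earlier: only 72 distinct safe configurations (who is on which side, and where the shuttle is) can ever be reached, none of them has everyone across, and every continuation just revisits them. So no valid plan exists.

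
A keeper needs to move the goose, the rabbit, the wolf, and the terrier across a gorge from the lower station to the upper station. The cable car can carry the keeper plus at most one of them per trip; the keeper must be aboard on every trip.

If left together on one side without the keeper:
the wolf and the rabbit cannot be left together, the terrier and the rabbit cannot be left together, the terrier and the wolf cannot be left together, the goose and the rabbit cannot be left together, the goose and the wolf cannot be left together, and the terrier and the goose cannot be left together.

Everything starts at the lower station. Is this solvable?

No

Whatever the first load, the items left behind include a forbidden pair without the keeper. No opening move is safe, so no plan exists.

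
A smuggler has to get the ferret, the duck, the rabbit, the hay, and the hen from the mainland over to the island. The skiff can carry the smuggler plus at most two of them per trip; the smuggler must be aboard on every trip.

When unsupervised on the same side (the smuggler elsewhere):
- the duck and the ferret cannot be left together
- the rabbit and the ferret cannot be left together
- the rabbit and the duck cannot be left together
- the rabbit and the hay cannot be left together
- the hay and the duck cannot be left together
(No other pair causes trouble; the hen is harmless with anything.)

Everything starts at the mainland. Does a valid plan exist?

Yes

1. Smuggler goes to the island with the duck and the rabbit.  [the mainland: the ferret, the hay, the hen | the island: the duck, the rabbit]
2. Smuggler goes back to the mainland with the duck.  [the mainland: the duck, the ferret, the hay, the hen | the island: the rabbit]
3. Smuggler goes to the island with the ferret and the hay.  [the mainland: the duck, the hen | the island: the ferret, the hay, the rabbit]
4. Smuggler goes back to the mainland with the rabbit.  [the mainland: the duck, the hen, the rabbit | the island: the ferret, the hay]
5. Smuggler goes to the island with the duck and the hen.  [the mainland: the rabbit | the island: the duck, the ferret, the hay, the hen]
6. Smuggler goes back to the mainland with the duck.  [the mainland: the duck, the rabbit | the island: the ferret, the hay, the hen]
7. Smuggler goes to the island with the duck and the rabbit.  [the mainland: — | the island: the duck, the ferret, the hay, the hen, the rabbit]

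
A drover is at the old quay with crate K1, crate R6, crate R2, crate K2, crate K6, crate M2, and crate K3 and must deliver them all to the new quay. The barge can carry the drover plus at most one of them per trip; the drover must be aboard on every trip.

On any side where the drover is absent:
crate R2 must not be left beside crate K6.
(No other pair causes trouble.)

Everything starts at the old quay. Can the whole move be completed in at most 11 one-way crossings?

Counting alone: the drover can take at most 1 across per trip to the new quay, so moving all 7 needs at least 7 loaded trips out, with a return between consecutive ones — at least 13 crossings.
Since 11 < 13, 11 crossings cannot be enough. (The shortest complete plan in fact takes 13:)
1. Drover goes to the new quay with crate R2.
2. Drover goes back to the old quay alone.
3. Drover goes to the new quay with crate K1.
4. Drover goes back to the old quay alone.
5. Drover goes to the new quay with crate R6.
6. Drover goes back to the old quay alone.
7. Drover goes to the new quay with crate K2.
8. Drover goes back to the old quay alone.
9. Drover goes to the new quay with crate M2.
10. Drover goes back to the old quay alone.
11. Drover goes to the new quay with crate K3.
12. Drover goes back to the old quay alone.
13. Drover goes to the new quay with crate K6.

No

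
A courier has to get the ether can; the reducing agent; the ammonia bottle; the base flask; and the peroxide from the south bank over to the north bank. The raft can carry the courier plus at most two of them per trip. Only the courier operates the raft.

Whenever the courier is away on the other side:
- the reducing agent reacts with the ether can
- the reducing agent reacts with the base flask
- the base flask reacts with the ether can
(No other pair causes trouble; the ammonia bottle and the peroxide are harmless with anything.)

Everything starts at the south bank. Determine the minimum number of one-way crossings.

Counting alone: the courier can take at most 2 across per trip to the north bank, so moving all 5 needs at least 3 loaded trips out, with a return between consecutive ones — at least 5 crossings.
The safety rule pushes this higher. Following every safe sequence of crossings, the most of the 5 that can be at the north bank as the raft arrives there on crossing 5 is 4 — never all 5.
So no plan with fewer than 7 crossings exists, and this one achieves 7:
1. Courier goes to the north bank with the ether can and the reducing agent.  [the south bank: the ammonia bottle, the base flask, the peroxide | the north bank: the ether can, the reducing agent]
2. Courier goes back to the south bank with the ether can.  [the south bank: the ammonia bottle, the base flask, the ether can, the peroxide | the north bank: the reducing agent]
3. Courier goes to the north bank with the ammonia bottle and the ether can.  [the south bank: the base flask, the peroxide | the north bank: the ammonia bottle, the ether can, the reducing agent]
4. Courier goes back to the south bank with the ether can.  [the south bank: the base flask, the ether can, the peroxide | the north bank: the ammonia bottle, the reducing agent]
5. Courier goes to the north bank with the ether can and the peroxide.  [the south bank: the base flask | the north bank: the ammonia bottle, the ether can, the peroxide, the reducing agent]
6. Courier goes back to the south bank with the ether can.  [the south bank: the base flask, the ether can | the north bank: the ammonia bottle, the peroxide, the reducing agent]
7. Courier goes to the north bank with the base flask and the ether can.  [the south bank: — | the north bank: the ammonia bottle, the base flask, the ether can, the peroxide, the reducing agent]

7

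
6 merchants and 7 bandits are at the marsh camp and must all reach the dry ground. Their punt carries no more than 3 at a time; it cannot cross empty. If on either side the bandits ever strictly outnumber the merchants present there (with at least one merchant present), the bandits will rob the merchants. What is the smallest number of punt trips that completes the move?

The bandits already outnumber the merchants at the marsh camp before anyone moves, so the starting position itself is disallowed.

impossible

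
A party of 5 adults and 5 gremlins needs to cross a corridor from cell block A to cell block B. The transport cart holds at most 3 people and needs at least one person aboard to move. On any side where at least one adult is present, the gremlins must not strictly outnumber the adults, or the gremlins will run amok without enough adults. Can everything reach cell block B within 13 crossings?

Yes

Yes — this plan uses 11 crossings (≤ 13):
1. 2 gremlins → cell block B.  (cell block A: 5A 3G; cell block B: 0A 2G)
2. 1 gremlin ← cell block A.  (cell block A: 5A 4G; cell block B: 0A 1G)
3. 3 gremlins → cell block B.  (cell block A: 5A 1G; cell block B: 0A 4G)
4. 1 gremlin ← cell block A.  (cell block A: 5A 2G; cell block B: 0A 3G)
5. 3 adults → cell block B.  (cell block A: 2A 2G; cell block B: 3A 3G)
6. 1 adult and 1 gremlin ← cell block A.  (cell block A: 3A 3G; cell block B: 2A 2G)
7. 3 adults → cell block B.  (cell block A: 0A 3G; cell block B: 5A 2G)
8. 1 gremlin ← cell block A.  (cell block A: 0A 4G; cell block B: 5A 1G)
9. 2 gremlins → cell block B.  (cell block A: 0A 2G; cell block B: 5A 3G)
10. 1 gremlin ← cell block A.  (cell block A: 0A 3G; cell block B: 5A 2G)
11. 3 gremlins → cell block B.  (cell block A: 0A 0G; cell block B: 5A 5G)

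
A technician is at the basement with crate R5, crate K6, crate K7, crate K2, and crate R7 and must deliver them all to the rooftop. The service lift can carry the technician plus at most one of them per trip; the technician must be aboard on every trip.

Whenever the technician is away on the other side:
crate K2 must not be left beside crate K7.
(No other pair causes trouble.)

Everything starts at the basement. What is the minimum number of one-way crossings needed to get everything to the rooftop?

Counting alone: the technician can take at most 1 across per trip to the rooftop, so moving all 5 needs at least 5 loaded trips out, with a return between consecutive ones — at least 9 crossings.
The plan below uses exactly 9 crossings, so it is optimal:
1. Technician goes to the rooftop with crate K7.  [the basement: crate K2, crate K6, crate R5, crate R7 | the rooftop: crate K7]
2. Technician goes back to the basement alone.  [the basement: crate K2, crate K6, crate R5, crate R7 | the rooftop: crate K7]
3. Technician goes to the rooftop with crate R5.  [the basement: crate K2, crate K6, crate R7 | the rooftop: crate K7, crate R5]
4. Technician goes back to the basement alone.  [the basement: crate K2, crate K6, crate R7 | the rooftop: crate K7, crate R5]
5. Technician goes to the rooftop with crate K6.  [the basement: crate K2, crate R7 | the rooftop: crate K6, crate K7, crate R5]
6. Technician goes back to the basement alone.  [the basement: crate K2, crate R7 | the rooftop: crate K6, crate K7, crate R5]
7. Technician goes to the rooftop with crate R7.  [the basement: crate K2 | the rooftop: crate K6, crate K7, crate R5, crate R7]
8. Technician goes back to the basement alone.  [the basement: crate K2 | the rooftop: crate K6, crate K7, crate R5, crate R7]
9. Technician goes to the rooftop with crate K2.  [the basement: — | the rooftop: crate K2, crate K6, crate K7, crate R5, crate R7]

9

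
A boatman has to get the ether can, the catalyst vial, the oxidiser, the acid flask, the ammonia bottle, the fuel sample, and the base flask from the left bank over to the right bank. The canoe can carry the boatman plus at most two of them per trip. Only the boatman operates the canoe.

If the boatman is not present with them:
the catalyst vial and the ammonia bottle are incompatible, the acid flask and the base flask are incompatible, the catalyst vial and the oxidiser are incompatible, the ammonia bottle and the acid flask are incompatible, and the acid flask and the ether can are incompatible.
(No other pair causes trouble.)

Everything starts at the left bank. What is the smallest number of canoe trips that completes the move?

Counting alone: the boatman can take at most 2 across per trip to the right bank, so moving all 7 needs at least 4 loaded trips out, with a return between consecutive ones — at least 7 crossings.
The safety rule pushes this higher. Following every safe sequence of crossings, the most of the 7 that can be at the right bank as the canoe arrives there on crossing 7 is 6 — never all 7.
So no plan with fewer than 9 crossings exists, and this one achieves 9:
1. Boatman goes to the right bank with the acid flask and the catalyst vial.  [the left bank: the ammonia bottle, the base flask, the ether can, the fuel sample, the oxidiser | the right bank: the acid flask, the catalyst vial]
2. Boatman goes back to the left bank alone.  [the left bank: the ammonia bottle, the base flask, the ether can, the fuel sample, the oxidiser | the right bank: the acid flask, the catalyst vial]
3. Boatman goes to the right bank with the ether can.  [the left bank: the ammonia bottle, the base flask, the fuel sample, the oxidiser | the right bank: the acid flask, the catalyst vial, the ether can]
4. Boatman goes back to the left bank with the acid flask.  [the left bank: the acid flask, the ammonia bottle, the base flask, the fuel sample, the oxidiser | the right bank: the catalyst vial, the ether can]
5. Boatman goes to the right bank with the ammonia bottle and the base flask.  [the left bank: the acid flask, the fuel sample, the oxidiser | the right bank: the ammonia bottle, the base flask, the catalyst vial, the ether can]
6. Boatman goes back to the left bank with the catalyst vial.  [the left bank: the acid flask, the catalyst vial, the fuel sample, the oxidiser | the right bank: the ammonia bottle, the base flask, the ether can]
7. Boatman goes to the right bank with the fuel sample and the oxidiser.  [the left bank: the acid flask, the catalyst vial | the right bank: the ammonia bottle, the base flask, the ether can, the fuel sample, the oxidiser]
8. Boatman goes back to the left bank alone.  [the left bank: the acid flask, the catalyst vial | the right bank: the ammonia bottle, the base flask, the ether can, the fuel sample, the oxidiser]
9. Boatman goes to the right bank with the acid flask and the catalyst vial.  [the left bank: — | the right bank: the acid flask, the ammonia bottle, the base flask, the catalyst vial, the ether can, the fuel sample, the oxidiser]

9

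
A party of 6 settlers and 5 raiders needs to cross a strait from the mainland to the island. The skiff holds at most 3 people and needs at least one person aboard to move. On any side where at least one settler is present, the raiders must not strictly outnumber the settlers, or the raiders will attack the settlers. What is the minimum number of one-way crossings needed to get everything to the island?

Counting alone: each trip to the island takes at most 3 across and each return brings at least 1 back, so after t trips out (and t−1 returns) at most 3t − (t−1) of the 11 are across; that first reaches 11 at t = 5, so at least 9 crossings are needed.
The plan below uses exactly 9 crossings, so it is optimal:
1. 3 raiders → the island.  (the mainland: 6S 2R; the island: 0S 3R)
2. 1 raider ← the mainland.  (the mainland: 6S 3R; the island: 0S 2R)
3. 3 settlers → the island.  (the mainland: 3S 3R; the island: 3S 2R)
4. 1 settler ← the mainland.  (the mainland: 4S 3R; the island: 2S 2R)
5. 2 settlers and 1 raider → the island.  (the mainland: 2S 2R; the island: 4S 3R)
6. 1 settler ← the mainland.  (the mainland: 3S 2R; the island: 3S 3R)
7. 2 settlers and 1 raider → the island.  (the mainland: 1S 1R; the island: 5S 4R)
8. 1 settler ← the mainland.  (the mainland: 2S 1R; the island: 4S 4R)
9. 2 settlers and 1 raider → the island.  (the mainland: 0S 0R; the island: 6S 5R)

9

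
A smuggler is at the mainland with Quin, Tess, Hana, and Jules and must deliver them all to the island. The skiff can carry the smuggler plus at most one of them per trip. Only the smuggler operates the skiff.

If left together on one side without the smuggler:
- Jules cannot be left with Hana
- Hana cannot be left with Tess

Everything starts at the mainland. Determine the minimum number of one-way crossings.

Counting alone: the smuggler can take at most 1 across per trip to the island, so moving all 4 needs at least 4 loaded trips out, with a return between consecutive ones — at least 7 crossings.
The safety rule pushes this higher. Following every safe sequence of crossings, the most of the 4 that can be at the island as the skiff arrives there on crossing 7 is 3 — never all 4.
So no plan with fewer than 9 crossings exists, and this one achieves 9:
1. Smuggler goes to the island with Hana.
2. Smuggler goes back to the mainland alone.
3. Smuggler goes to the island with Quin.
4. Smuggler goes back to the mainland alone.
5. Smuggler goes to the island with Tess.
6. Smuggler goes back to the mainland with Hana.
7. Smuggler goes to the island with Jules.
8. Smuggler goes back to the mainland alone.
9. Smuggler goes to the island with Hana.

9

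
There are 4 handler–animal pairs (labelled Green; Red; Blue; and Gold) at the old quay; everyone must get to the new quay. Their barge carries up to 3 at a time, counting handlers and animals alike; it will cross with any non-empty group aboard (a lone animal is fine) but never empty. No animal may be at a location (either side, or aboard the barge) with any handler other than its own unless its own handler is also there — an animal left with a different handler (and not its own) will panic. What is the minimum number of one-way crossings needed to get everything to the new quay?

9

Counting alone: each trip to the new quay takes at most 3 across and each return brings at least 1 back, so after t trips out (and t−1 returns) at most 3t − (t−1) of the 8 are across; that first reaches 8 at t = 4, so at least 7 crossings are needed.
The safety rule pushes this higher. Following every safe sequence of crossings, the most of the 8 that can be at the new quay as the barge arrives there on crossing 7 is 7 — never all 8.
So no plan with fewer than 9 crossings exists, and this one achieves 9:
1. animal Green and handler Green cross → the new quay.
2. handler Green crosses ← the old quay.
3. animal Red, handler Green, and handler Red cross → the new quay.
4. animal Green and handler Green cross ← the old quay.
5. handler Blue, handler Gold, and handler Green cross → the new quay.
6. animal Red crosses ← the old quay.
7. animal Green and animal Red cross → the new quay.
8. animal Green crosses ← the old quay.
9. animal Blue, animal Gold, and animal Green cross → the new quay.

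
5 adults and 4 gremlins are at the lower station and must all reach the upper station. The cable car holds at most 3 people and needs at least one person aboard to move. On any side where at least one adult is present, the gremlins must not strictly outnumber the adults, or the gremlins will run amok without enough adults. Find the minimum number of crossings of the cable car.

Counting alone: each trip to the upper station takes at most 3 across and each return brings at least 1 back, so after t trips out (and t−1 returns) at most 3t − (t−1) of the 9 are across; that first reaches 9 at t = 4, so at least 7 crossings are needed.
The plan below uses exactly 7 crossings, so it is optimal:
1. 3 gremlins → the upper station.  (the lower station: 5A 1G; the upper station: 0A 3G)
2. 1 gremlin ← the lower station.  (the lower station: 5A 2G; the upper station: 0A 2G)
3. 3 adults → the upper station.  (the lower station: 2A 2G; the upper station: 3A 2G)
4. 1 adult ← the lower station.  (the lower station: 3A 2G; the upper station: 2A 2G)
5. 2 adults and 1 gremlin → the upper station.  (the lower station: 1A 1G; the upper station: 4A 3G)
6. 1 adult ← the lower station.  (the lower station: 2A 1G; the upper station: 3A 3G)
7. 2 adults and 1 gremlin → the upper station.  (the lower station: 0A 0G; the upper station: 5A 4G)

7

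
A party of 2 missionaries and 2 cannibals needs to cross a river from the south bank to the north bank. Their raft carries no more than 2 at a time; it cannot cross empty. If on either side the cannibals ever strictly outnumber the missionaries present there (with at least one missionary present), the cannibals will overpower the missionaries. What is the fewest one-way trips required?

5

Counting alone: each trip to the north bank takes at most 2 across and each return brings at least 1 back, so after t trips out (and t−1 returns) at most 2t − (t−1) of the 4 are across; that first reaches 4 at t = 3, so at least 5 crossings are needed.
The plan below uses exactly 5 crossings, so it is optimal:
1. 2 cannibals → the north bank.  (the south bank: 2M 0C; the north bank: 0M 2C)
2. 1 cannibal ← the south bank.  (the south bank: 2M 1C; the north bank: 0M 1C)
3. 2 missionaries → the north bank.  (the south bank: 0M 1C; the north bank: 2M 1C)
4. 1 cannibal ← the south bank.  (the south bank: 0M 2C; the north bank: 2M 0C)
5. 2 cannibals → the north bank.  (the south bank: 0M 0C; the north bank: 2M 2C)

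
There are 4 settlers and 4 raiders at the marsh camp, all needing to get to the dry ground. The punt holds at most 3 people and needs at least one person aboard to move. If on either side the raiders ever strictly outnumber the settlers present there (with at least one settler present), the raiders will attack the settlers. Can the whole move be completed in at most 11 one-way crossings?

Yes — this plan uses 9 crossings (≤ 11):
1. 2 raiders → the dry ground.  (the marsh camp: 4S 2R; the dry ground: 0S 2R)
2. 1 raider ← the marsh camp.  (the marsh camp: 4S 3R; the dry ground: 0S 1R)
3. 3 raiders → the dry ground.  (the marsh camp: 4S 0R; the dry ground: 0S 4R)
4. 1 raider ← the marsh camp.  (the marsh camp: 4S 1R; the dry ground: 0S 3R)
5. 3 settlers → the dry ground.  (the marsh camp: 1S 1R; the dry ground: 3S 3R)
6. 1 settler and 1 raider ← the marsh camp.  (the marsh camp: 2S 2R; the dry ground: 2S 2R)
7. 2 settlers → the dry ground.  (the marsh camp: 0S 2R; the dry ground: 4S 2R)
8. 1 raider ← the marsh camp.  (the marsh camp: 0S 3R; the dry ground: 4S 1R)
9. 3 raiders → the dry ground.  (the marsh camp: 0S 0R; the dry ground: 4S 4R)

Yes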